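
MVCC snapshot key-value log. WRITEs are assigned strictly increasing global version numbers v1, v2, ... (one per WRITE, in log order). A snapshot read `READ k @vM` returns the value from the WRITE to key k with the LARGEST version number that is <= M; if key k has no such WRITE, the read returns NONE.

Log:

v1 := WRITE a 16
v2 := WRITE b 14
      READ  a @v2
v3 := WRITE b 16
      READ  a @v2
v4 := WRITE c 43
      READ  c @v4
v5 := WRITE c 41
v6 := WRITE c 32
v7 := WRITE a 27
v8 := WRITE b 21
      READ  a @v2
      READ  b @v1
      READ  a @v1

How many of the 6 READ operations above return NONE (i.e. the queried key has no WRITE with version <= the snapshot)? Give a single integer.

Answer: 1

Derivation:
v1: WRITE a=16  (a history now [(1, 16)])
v2: WRITE b=14  (b history now [(2, 14)])
READ a @v2: history=[(1, 16)] -> pick v1 -> 16
v3: WRITE b=16  (b history now [(2, 14), (3, 16)])
READ a @v2: history=[(1, 16)] -> pick v1 -> 16
v4: WRITE c=43  (c history now [(4, 43)])
READ c @v4: history=[(4, 43)] -> pick v4 -> 43
v5: WRITE c=41  (c history now [(4, 43), (5, 41)])
v6: WRITE c=32  (c history now [(4, 43), (5, 41), (6, 32)])
v7: WRITE a=27  (a history now [(1, 16), (7, 27)])
v8: WRITE b=21  (b history now [(2, 14), (3, 16), (8, 21)])
READ a @v2: history=[(1, 16), (7, 27)] -> pick v1 -> 16
READ b @v1: history=[(2, 14), (3, 16), (8, 21)] -> no version <= 1 -> NONE
READ a @v1: history=[(1, 16), (7, 27)] -> pick v1 -> 16
Read results in order: ['16', '16', '43', '16', 'NONE', '16']
NONE count = 1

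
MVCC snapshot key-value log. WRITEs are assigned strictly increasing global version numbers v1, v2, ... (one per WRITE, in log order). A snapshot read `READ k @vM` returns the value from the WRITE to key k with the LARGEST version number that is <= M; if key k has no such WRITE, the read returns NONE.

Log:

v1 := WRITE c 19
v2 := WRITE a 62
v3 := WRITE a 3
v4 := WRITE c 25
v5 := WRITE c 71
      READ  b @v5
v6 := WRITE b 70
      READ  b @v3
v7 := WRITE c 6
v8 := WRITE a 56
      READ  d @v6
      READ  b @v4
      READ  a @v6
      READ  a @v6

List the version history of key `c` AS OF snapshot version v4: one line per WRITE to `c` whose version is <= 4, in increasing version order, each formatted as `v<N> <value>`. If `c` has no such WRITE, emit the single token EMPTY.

Answer: v1 19
v4 25

Derivation:
Scan writes for key=c with version <= 4:
  v1 WRITE c 19 -> keep
  v2 WRITE a 62 -> skip
  v3 WRITE a 3 -> skip
  v4 WRITE c 25 -> keep
  v5 WRITE c 71 -> drop (> snap)
  v6 WRITE b 70 -> skip
  v7 WRITE c 6 -> drop (> snap)
  v8 WRITE a 56 -> skip
Collected: [(1, 19), (4, 25)]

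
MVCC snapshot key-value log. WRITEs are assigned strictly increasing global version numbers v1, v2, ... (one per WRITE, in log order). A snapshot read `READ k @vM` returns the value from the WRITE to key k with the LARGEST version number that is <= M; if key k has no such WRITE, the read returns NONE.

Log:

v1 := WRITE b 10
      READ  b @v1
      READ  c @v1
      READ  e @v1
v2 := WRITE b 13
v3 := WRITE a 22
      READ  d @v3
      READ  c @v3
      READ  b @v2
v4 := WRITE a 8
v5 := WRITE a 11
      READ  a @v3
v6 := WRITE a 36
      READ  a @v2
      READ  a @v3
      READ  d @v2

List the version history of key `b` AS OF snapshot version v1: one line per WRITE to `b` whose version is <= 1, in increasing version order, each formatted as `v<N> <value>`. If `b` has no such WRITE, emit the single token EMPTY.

Answer: v1 10

Derivation:
Scan writes for key=b with version <= 1:
  v1 WRITE b 10 -> keep
  v2 WRITE b 13 -> drop (> snap)
  v3 WRITE a 22 -> skip
  v4 WRITE a 8 -> skip
  v5 WRITE a 11 -> skip
  v6 WRITE a 36 -> skip
Collected: [(1, 10)]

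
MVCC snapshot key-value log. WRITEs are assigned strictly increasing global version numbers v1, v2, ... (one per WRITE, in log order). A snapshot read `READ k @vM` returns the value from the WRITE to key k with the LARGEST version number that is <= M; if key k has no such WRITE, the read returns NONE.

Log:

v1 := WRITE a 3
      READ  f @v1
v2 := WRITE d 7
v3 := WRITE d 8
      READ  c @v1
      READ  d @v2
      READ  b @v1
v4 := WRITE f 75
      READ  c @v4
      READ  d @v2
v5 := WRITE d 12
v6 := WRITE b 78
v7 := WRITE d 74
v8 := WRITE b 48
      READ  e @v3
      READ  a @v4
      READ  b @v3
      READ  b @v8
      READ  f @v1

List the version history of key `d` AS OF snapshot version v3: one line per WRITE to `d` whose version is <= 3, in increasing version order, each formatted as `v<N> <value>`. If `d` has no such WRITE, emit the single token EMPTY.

Answer: v2 7
v3 8

Derivation:
Scan writes for key=d with version <= 3:
  v1 WRITE a 3 -> skip
  v2 WRITE d 7 -> keep
  v3 WRITE d 8 -> keep
  v4 WRITE f 75 -> skip
  v5 WRITE d 12 -> drop (> snap)
  v6 WRITE b 78 -> skip
  v7 WRITE d 74 -> drop (> snap)
  v8 WRITE b 48 -> skip
Collected: [(2, 7), (3, 8)]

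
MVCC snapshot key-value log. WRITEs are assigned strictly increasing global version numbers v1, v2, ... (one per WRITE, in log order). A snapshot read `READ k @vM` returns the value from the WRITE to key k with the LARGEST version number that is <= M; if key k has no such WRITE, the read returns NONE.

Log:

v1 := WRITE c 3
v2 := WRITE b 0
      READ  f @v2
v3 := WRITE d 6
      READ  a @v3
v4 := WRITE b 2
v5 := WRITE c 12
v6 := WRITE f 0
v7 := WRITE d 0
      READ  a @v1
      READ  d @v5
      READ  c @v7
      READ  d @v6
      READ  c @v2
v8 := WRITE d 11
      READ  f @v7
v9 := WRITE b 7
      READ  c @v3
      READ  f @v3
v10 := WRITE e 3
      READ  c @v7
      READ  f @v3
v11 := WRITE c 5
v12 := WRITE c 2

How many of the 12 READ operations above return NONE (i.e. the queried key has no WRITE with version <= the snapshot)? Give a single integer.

v1: WRITE c=3  (c history now [(1, 3)])
v2: WRITE b=0  (b history now [(2, 0)])
READ f @v2: history=[] -> no version <= 2 -> NONE
v3: WRITE d=6  (d history now [(3, 6)])
READ a @v3: history=[] -> no version <= 3 -> NONE
v4: WRITE b=2  (b history now [(2, 0), (4, 2)])
v5: WRITE c=12  (c history now [(1, 3), (5, 12)])
v6: WRITE f=0  (f history now [(6, 0)])
v7: WRITE d=0  (d history now [(3, 6), (7, 0)])
READ a @v1: history=[] -> no version <= 1 -> NONE
READ d @v5: history=[(3, 6), (7, 0)] -> pick v3 -> 6
READ c @v7: history=[(1, 3), (5, 12)] -> pick v5 -> 12
READ d @v6: history=[(3, 6), (7, 0)] -> pick v3 -> 6
READ c @v2: history=[(1, 3), (5, 12)] -> pick v1 -> 3
v8: WRITE d=11  (d history now [(3, 6), (7, 0), (8, 11)])
READ f @v7: history=[(6, 0)] -> pick v6 -> 0
v9: WRITE b=7  (b history now [(2, 0), (4, 2), (9, 7)])
READ c @v3: history=[(1, 3), (5, 12)] -> pick v1 -> 3
READ f @v3: history=[(6, 0)] -> no version <= 3 -> NONE
v10: WRITE e=3  (e history now [(10, 3)])
READ c @v7: history=[(1, 3), (5, 12)] -> pick v5 -> 12
READ f @v3: history=[(6, 0)] -> no version <= 3 -> NONE
v11: WRITE c=5  (c history now [(1, 3), (5, 12), (11, 5)])
v12: WRITE c=2  (c history now [(1, 3), (5, 12), (11, 5), (12, 2)])
Read results in order: ['NONE', 'NONE', 'NONE', '6', '12', '6', '3', '0', '3', 'NONE', '12', 'NONE']
NONE count = 5

Answer: 5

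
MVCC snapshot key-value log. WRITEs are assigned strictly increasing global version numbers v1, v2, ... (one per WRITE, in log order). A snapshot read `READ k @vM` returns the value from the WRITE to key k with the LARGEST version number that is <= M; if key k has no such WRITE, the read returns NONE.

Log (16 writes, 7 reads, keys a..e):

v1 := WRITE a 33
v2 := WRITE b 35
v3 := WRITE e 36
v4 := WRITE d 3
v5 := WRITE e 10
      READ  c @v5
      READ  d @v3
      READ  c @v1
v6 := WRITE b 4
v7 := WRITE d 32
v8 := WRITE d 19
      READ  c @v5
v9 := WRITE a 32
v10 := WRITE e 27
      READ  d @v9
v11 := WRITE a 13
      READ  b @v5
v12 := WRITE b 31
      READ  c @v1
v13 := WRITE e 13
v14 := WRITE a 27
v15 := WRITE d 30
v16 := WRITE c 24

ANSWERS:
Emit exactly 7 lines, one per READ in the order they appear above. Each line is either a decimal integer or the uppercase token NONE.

v1: WRITE a=33  (a history now [(1, 33)])
v2: WRITE b=35  (b history now [(2, 35)])
v3: WRITE e=36  (e history now [(3, 36)])
v4: WRITE d=3  (d history now [(4, 3)])
v5: WRITE e=10  (e history now [(3, 36), (5, 10)])
READ c @v5: history=[] -> no version <= 5 -> NONE
READ d @v3: history=[(4, 3)] -> no version <= 3 -> NONE
READ c @v1: history=[] -> no version <= 1 -> NONE
v6: WRITE b=4  (b history now [(2, 35), (6, 4)])
v7: WRITE d=32  (d history now [(4, 3), (7, 32)])
v8: WRITE d=19  (d history now [(4, 3), (7, 32), (8, 19)])
READ c @v5: history=[] -> no version <= 5 -> NONE
v9: WRITE a=32  (a history now [(1, 33), (9, 32)])
v10: WRITE e=27  (e history now [(3, 36), (5, 10), (10, 27)])
READ d @v9: history=[(4, 3), (7, 32), (8, 19)] -> pick v8 -> 19
v11: WRITE a=13  (a history now [(1, 33), (9, 32), (11, 13)])
READ b @v5: history=[(2, 35), (6, 4)] -> pick v2 -> 35
v12: WRITE b=31  (b history now [(2, 35), (6, 4), (12, 31)])
READ c @v1: history=[] -> no version <= 1 -> NONE
v13: WRITE e=13  (e history now [(3, 36), (5, 10), (10, 27), (13, 13)])
v14: WRITE a=27  (a history now [(1, 33), (9, 32), (11, 13), (14, 27)])
v15: WRITE d=30  (d history now [(4, 3), (7, 32), (8, 19), (15, 30)])
v16: WRITE c=24  (c history now [(16, 24)])

Answer: NONE
NONE
NONE
NONE
19
35
NONE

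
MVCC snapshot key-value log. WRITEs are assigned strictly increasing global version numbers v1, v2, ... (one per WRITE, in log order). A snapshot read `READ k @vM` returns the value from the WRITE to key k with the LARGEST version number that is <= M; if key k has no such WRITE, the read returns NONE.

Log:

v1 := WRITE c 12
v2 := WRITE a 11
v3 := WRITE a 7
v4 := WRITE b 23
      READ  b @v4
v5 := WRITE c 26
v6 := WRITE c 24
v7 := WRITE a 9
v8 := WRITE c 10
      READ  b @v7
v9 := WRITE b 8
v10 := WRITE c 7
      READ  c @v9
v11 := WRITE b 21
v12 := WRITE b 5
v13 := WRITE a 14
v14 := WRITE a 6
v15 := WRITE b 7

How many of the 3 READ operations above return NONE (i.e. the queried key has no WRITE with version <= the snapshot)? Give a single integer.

Answer: 0

Derivation:
v1: WRITE c=12  (c history now [(1, 12)])
v2: WRITE a=11  (a history now [(2, 11)])
v3: WRITE a=7  (a history now [(2, 11), (3, 7)])
v4: WRITE b=23  (b history now [(4, 23)])
READ b @v4: history=[(4, 23)] -> pick v4 -> 23
v5: WRITE c=26  (c history now [(1, 12), (5, 26)])
v6: WRITE c=24  (c history now [(1, 12), (5, 26), (6, 24)])
v7: WRITE a=9  (a history now [(2, 11), (3, 7), (7, 9)])
v8: WRITE c=10  (c history now [(1, 12), (5, 26), (6, 24), (8, 10)])
READ b @v7: history=[(4, 23)] -> pick v4 -> 23
v9: WRITE b=8  (b history now [(4, 23), (9, 8)])
v10: WRITE c=7  (c history now [(1, 12), (5, 26), (6, 24), (8, 10), (10, 7)])
READ c @v9: history=[(1, 12), (5, 26), (6, 24), (8, 10), (10, 7)] -> pick v8 -> 10
v11: WRITE b=21  (b history now [(4, 23), (9, 8), (11, 21)])
v12: WRITE b=5  (b history now [(4, 23), (9, 8), (11, 21), (12, 5)])
v13: WRITE a=14  (a history now [(2, 11), (3, 7), (7, 9), (13, 14)])
v14: WRITE a=6  (a history now [(2, 11), (3, 7), (7, 9), (13, 14), (14, 6)])
v15: WRITE b=7  (b history now [(4, 23), (9, 8), (11, 21), (12, 5), (15, 7)])
Read results in order: ['23', '23', '10']
NONE count = 0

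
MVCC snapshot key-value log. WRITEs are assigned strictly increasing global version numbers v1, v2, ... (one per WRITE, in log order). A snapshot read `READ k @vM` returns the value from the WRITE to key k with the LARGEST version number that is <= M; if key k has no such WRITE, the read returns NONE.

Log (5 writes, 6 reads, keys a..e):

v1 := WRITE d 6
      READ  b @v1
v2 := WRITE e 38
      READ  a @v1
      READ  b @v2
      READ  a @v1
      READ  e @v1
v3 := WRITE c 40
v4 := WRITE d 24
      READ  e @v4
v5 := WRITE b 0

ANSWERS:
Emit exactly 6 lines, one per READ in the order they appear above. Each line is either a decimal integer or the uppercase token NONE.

Answer: NONE
NONE
NONE
NONE
NONE
38

Derivation:
v1: WRITE d=6  (d history now [(1, 6)])
READ b @v1: history=[] -> no version <= 1 -> NONE
v2: WRITE e=38  (e history now [(2, 38)])
READ a @v1: history=[] -> no version <= 1 -> NONE
READ b @v2: history=[] -> no version <= 2 -> NONE
READ a @v1: history=[] -> no version <= 1 -> NONE
READ e @v1: history=[(2, 38)] -> no version <= 1 -> NONE
v3: WRITE c=40  (c history now [(3, 40)])
v4: WRITE d=24  (d history now [(1, 6), (4, 24)])
READ e @v4: history=[(2, 38)] -> pick v2 -> 38
v5: WRITE b=0  (b history now [(5, 0)])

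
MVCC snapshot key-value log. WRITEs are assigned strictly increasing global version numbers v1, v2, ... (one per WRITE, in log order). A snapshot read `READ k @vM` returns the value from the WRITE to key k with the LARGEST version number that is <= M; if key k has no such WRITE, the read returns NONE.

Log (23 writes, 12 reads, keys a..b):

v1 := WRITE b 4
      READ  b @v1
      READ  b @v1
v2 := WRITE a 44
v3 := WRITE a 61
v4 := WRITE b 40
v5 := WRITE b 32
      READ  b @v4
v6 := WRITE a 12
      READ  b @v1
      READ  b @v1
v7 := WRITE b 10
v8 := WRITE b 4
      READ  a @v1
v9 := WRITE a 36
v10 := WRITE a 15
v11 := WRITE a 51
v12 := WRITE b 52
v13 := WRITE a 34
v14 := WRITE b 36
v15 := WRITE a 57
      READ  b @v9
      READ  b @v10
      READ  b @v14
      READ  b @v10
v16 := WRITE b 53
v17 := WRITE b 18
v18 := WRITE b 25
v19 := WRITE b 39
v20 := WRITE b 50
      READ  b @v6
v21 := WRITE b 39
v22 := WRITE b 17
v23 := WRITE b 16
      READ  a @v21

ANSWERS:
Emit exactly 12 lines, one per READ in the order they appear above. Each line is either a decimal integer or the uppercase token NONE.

Answer: 4
4
40
4
4
NONE
4
4
36
4
32
57

Derivation:
v1: WRITE b=4  (b history now [(1, 4)])
READ b @v1: history=[(1, 4)] -> pick v1 -> 4
READ b @v1: history=[(1, 4)] -> pick v1 -> 4
v2: WRITE a=44  (a history now [(2, 44)])
v3: WRITE a=61  (a history now [(2, 44), (3, 61)])
v4: WRITE b=40  (b history now [(1, 4), (4, 40)])
v5: WRITE b=32  (b history now [(1, 4), (4, 40), (5, 32)])
READ b @v4: history=[(1, 4), (4, 40), (5, 32)] -> pick v4 -> 40
v6: WRITE a=12  (a history now [(2, 44), (3, 61), (6, 12)])
READ b @v1: history=[(1, 4), (4, 40), (5, 32)] -> pick v1 -> 4
READ b @v1: history=[(1, 4), (4, 40), (5, 32)] -> pick v1 -> 4
v7: WRITE b=10  (b history now [(1, 4), (4, 40), (5, 32), (7, 10)])
v8: WRITE b=4  (b history now [(1, 4), (4, 40), (5, 32), (7, 10), (8, 4)])
READ a @v1: history=[(2, 44), (3, 61), (6, 12)] -> no version <= 1 -> NONE
v9: WRITE a=36  (a history now [(2, 44), (3, 61), (6, 12), (9, 36)])
v10: WRITE a=15  (a history now [(2, 44), (3, 61), (6, 12), (9, 36), (10, 15)])
v11: WRITE a=51  (a history now [(2, 44), (3, 61), (6, 12), (9, 36), (10, 15), (11, 51)])
v12: WRITE b=52  (b history now [(1, 4), (4, 40), (5, 32), (7, 10), (8, 4), (12, 52)])
v13: WRITE a=34  (a history now [(2, 44), (3, 61), (6, 12), (9, 36), (10, 15), (11, 51), (13, 34)])
v14: WRITE b=36  (b history now [(1, 4), (4, 40), (5, 32), (7, 10), (8, 4), (12, 52), (14, 36)])
v15: WRITE a=57  (a history now [(2, 44), (3, 61), (6, 12), (9, 36), (10, 15), (11, 51), (13, 34), (15, 57)])
READ b @v9: history=[(1, 4), (4, 40), (5, 32), (7, 10), (8, 4), (12, 52), (14, 36)] -> pick v8 -> 4
READ b @v10: history=[(1, 4), (4, 40), (5, 32), (7, 10), (8, 4), (12, 52), (14, 36)] -> pick v8 -> 4
READ b @v14: history=[(1, 4), (4, 40), (5, 32), (7, 10), (8, 4), (12, 52), (14, 36)] -> pick v14 -> 36
READ b @v10: history=[(1, 4), (4, 40), (5, 32), (7, 10), (8, 4), (12, 52), (14, 36)] -> pick v8 -> 4
v16: WRITE b=53  (b history now [(1, 4), (4, 40), (5, 32), (7, 10), (8, 4), (12, 52), (14, 36), (16, 53)])
v17: WRITE b=18  (b history now [(1, 4), (4, 40), (5, 32), (7, 10), (8, 4), (12, 52), (14, 36), (16, 53), (17, 18)])
v18: WRITE b=25  (b history now [(1, 4), (4, 40), (5, 32), (7, 10), (8, 4), (12, 52), (14, 36), (16, 53), (17, 18), (18, 25)])
v19: WRITE b=39  (b history now [(1, 4), (4, 40), (5, 32), (7, 10), (8, 4), (12, 52), (14, 36), (16, 53), (17, 18), (18, 25), (19, 39)])
v20: WRITE b=50  (b history now [(1, 4), (4, 40), (5, 32), (7, 10), (8, 4), (12, 52), (14, 36), (16, 53), (17, 18), (18, 25), (19, 39), (20, 50)])
READ b @v6: history=[(1, 4), (4, 40), (5, 32), (7, 10), (8, 4), (12, 52), (14, 36), (16, 53), (17, 18), (18, 25), (19, 39), (20, 50)] -> pick v5 -> 32
v21: WRITE b=39  (b history now [(1, 4), (4, 40), (5, 32), (7, 10), (8, 4), (12, 52), (14, 36), (16, 53), (17, 18), (18, 25), (19, 39), (20, 50), (21, 39)])
v22: WRITE b=17  (b history now [(1, 4), (4, 40), (5, 32), (7, 10), (8, 4), (12, 52), (14, 36), (16, 53), (17, 18), (18, 25), (19, 39), (20, 50), (21, 39), (22, 17)])
v23: WRITE b=16  (b history now [(1, 4), (4, 40), (5, 32), (7, 10), (8, 4), (12, 52), (14, 36), (16, 53), (17, 18), (18, 25), (19, 39), (20, 50), (21, 39), (22, 17), (23, 16)])
READ a @v21: history=[(2, 44), (3, 61), (6, 12), (9, 36), (10, 15), (11, 51), (13, 34), (15, 57)] -> pick v15 -> 57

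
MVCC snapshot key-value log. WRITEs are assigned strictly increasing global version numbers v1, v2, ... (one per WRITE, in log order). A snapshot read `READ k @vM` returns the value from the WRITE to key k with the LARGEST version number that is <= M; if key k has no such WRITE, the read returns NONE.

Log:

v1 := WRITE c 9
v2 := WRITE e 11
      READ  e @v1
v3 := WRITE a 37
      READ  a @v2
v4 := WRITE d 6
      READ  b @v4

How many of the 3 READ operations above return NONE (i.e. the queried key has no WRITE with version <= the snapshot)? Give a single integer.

Answer: 3

Derivation:
v1: WRITE c=9  (c history now [(1, 9)])
v2: WRITE e=11  (e history now [(2, 11)])
READ e @v1: history=[(2, 11)] -> no version <= 1 -> NONE
v3: WRITE a=37  (a history now [(3, 37)])
READ a @v2: history=[(3, 37)] -> no version <= 2 -> NONE
v4: WRITE d=6  (d history now [(4, 6)])
READ b @v4: history=[] -> no version <= 4 -> NONE
Read results in order: ['NONE', 'NONE', 'NONE']
NONE count = 3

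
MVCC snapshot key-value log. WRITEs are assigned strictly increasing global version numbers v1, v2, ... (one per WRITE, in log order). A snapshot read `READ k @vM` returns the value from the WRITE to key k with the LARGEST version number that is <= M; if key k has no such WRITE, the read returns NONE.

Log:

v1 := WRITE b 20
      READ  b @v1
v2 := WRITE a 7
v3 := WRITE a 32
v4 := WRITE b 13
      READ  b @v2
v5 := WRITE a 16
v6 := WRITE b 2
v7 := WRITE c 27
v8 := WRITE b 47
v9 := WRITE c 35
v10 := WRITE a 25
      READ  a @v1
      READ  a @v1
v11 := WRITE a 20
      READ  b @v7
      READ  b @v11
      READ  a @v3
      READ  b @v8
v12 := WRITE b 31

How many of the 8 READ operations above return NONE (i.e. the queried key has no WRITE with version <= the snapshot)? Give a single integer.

Answer: 2

Derivation:
v1: WRITE b=20  (b history now [(1, 20)])
READ b @v1: history=[(1, 20)] -> pick v1 -> 20
v2: WRITE a=7  (a history now [(2, 7)])
v3: WRITE a=32  (a history now [(2, 7), (3, 32)])
v4: WRITE b=13  (b history now [(1, 20), (4, 13)])
READ b @v2: history=[(1, 20), (4, 13)] -> pick v1 -> 20
v5: WRITE a=16  (a history now [(2, 7), (3, 32), (5, 16)])
v6: WRITE b=2  (b history now [(1, 20), (4, 13), (6, 2)])
v7: WRITE c=27  (c history now [(7, 27)])
v8: WRITE b=47  (b history now [(1, 20), (4, 13), (6, 2), (8, 47)])
v9: WRITE c=35  (c history now [(7, 27), (9, 35)])
v10: WRITE a=25  (a history now [(2, 7), (3, 32), (5, 16), (10, 25)])
READ a @v1: history=[(2, 7), (3, 32), (5, 16), (10, 25)] -> no version <= 1 -> NONE
READ a @v1: history=[(2, 7), (3, 32), (5, 16), (10, 25)] -> no version <= 1 -> NONE
v11: WRITE a=20  (a history now [(2, 7), (3, 32), (5, 16), (10, 25), (11, 20)])
READ b @v7: history=[(1, 20), (4, 13), (6, 2), (8, 47)] -> pick v6 -> 2
READ b @v11: history=[(1, 20), (4, 13), (6, 2), (8, 47)] -> pick v8 -> 47
READ a @v3: history=[(2, 7), (3, 32), (5, 16), (10, 25), (11, 20)] -> pick v3 -> 32
READ b @v8: history=[(1, 20), (4, 13), (6, 2), (8, 47)] -> pick v8 -> 47
v12: WRITE b=31  (b history now [(1, 20), (4, 13), (6, 2), (8, 47), (12, 31)])
Read results in order: ['20', '20', 'NONE', 'NONE', '2', '47', '32', '47']
NONE count = 2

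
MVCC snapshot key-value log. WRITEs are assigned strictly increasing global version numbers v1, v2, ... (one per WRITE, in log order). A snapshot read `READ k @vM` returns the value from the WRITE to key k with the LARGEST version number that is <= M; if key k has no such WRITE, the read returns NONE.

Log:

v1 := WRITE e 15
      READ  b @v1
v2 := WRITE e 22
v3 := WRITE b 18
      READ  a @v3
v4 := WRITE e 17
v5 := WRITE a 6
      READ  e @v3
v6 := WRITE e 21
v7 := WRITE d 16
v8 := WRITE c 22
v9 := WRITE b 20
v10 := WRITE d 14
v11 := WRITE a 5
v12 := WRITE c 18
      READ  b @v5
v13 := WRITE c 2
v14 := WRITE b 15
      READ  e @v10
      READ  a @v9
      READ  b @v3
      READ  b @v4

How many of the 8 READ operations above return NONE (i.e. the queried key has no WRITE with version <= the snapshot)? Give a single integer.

Answer: 2

Derivation:
v1: WRITE e=15  (e history now [(1, 15)])
READ b @v1: history=[] -> no version <= 1 -> NONE
v2: WRITE e=22  (e history now [(1, 15), (2, 22)])
v3: WRITE b=18  (b history now [(3, 18)])
READ a @v3: history=[] -> no version <= 3 -> NONE
v4: WRITE e=17  (e history now [(1, 15), (2, 22), (4, 17)])
v5: WRITE a=6  (a history now [(5, 6)])
READ e @v3: history=[(1, 15), (2, 22), (4, 17)] -> pick v2 -> 22
v6: WRITE e=21  (e history now [(1, 15), (2, 22), (4, 17), (6, 21)])
v7: WRITE d=16  (d history now [(7, 16)])
v8: WRITE c=22  (c history now [(8, 22)])
v9: WRITE b=20  (b history now [(3, 18), (9, 20)])
v10: WRITE d=14  (d history now [(7, 16), (10, 14)])
v11: WRITE a=5  (a history now [(5, 6), (11, 5)])
v12: WRITE c=18  (c history now [(8, 22), (12, 18)])
READ b @v5: history=[(3, 18), (9, 20)] -> pick v3 -> 18
v13: WRITE c=2  (c history now [(8, 22), (12, 18), (13, 2)])
v14: WRITE b=15  (b history now [(3, 18), (9, 20), (14, 15)])
READ e @v10: history=[(1, 15), (2, 22), (4, 17), (6, 21)] -> pick v6 -> 21
READ a @v9: history=[(5, 6), (11, 5)] -> pick v5 -> 6
READ b @v3: history=[(3, 18), (9, 20), (14, 15)] -> pick v3 -> 18
READ b @v4: history=[(3, 18), (9, 20), (14, 15)] -> pick v3 -> 18
Read results in order: ['NONE', 'NONE', '22', '18', '21', '6', '18', '18']
NONE count = 2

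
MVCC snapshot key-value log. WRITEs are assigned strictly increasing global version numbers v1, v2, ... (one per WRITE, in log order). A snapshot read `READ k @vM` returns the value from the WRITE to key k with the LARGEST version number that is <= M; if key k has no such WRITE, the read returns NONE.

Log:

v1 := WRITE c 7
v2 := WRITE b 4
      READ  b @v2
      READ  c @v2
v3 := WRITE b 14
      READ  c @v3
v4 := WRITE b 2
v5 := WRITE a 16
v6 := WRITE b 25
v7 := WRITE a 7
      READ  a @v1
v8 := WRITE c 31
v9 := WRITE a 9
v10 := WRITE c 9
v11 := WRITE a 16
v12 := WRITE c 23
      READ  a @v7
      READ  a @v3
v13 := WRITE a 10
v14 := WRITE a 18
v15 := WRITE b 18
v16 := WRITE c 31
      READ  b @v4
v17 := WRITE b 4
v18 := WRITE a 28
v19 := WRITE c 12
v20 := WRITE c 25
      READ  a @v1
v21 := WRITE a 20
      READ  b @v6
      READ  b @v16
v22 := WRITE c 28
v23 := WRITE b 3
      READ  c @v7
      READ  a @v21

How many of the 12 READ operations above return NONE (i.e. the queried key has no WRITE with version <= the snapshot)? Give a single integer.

v1: WRITE c=7  (c history now [(1, 7)])
v2: WRITE b=4  (b history now [(2, 4)])
READ b @v2: history=[(2, 4)] -> pick v2 -> 4
READ c @v2: history=[(1, 7)] -> pick v1 -> 7
v3: WRITE b=14  (b history now [(2, 4), (3, 14)])
READ c @v3: history=[(1, 7)] -> pick v1 -> 7
v4: WRITE b=2  (b history now [(2, 4), (3, 14), (4, 2)])
v5: WRITE a=16  (a history now [(5, 16)])
v6: WRITE b=25  (b history now [(2, 4), (3, 14), (4, 2), (6, 25)])
v7: WRITE a=7  (a history now [(5, 16), (7, 7)])
READ a @v1: history=[(5, 16), (7, 7)] -> no version <= 1 -> NONE
v8: WRITE c=31  (c history now [(1, 7), (8, 31)])
v9: WRITE a=9  (a history now [(5, 16), (7, 7), (9, 9)])
v10: WRITE c=9  (c history now [(1, 7), (8, 31), (10, 9)])
v11: WRITE a=16  (a history now [(5, 16), (7, 7), (9, 9), (11, 16)])
v12: WRITE c=23  (c history now [(1, 7), (8, 31), (10, 9), (12, 23)])
READ a @v7: history=[(5, 16), (7, 7), (9, 9), (11, 16)] -> pick v7 -> 7
READ a @v3: history=[(5, 16), (7, 7), (9, 9), (11, 16)] -> no version <= 3 -> NONE
v13: WRITE a=10  (a history now [(5, 16), (7, 7), (9, 9), (11, 16), (13, 10)])
v14: WRITE a=18  (a history now [(5, 16), (7, 7), (9, 9), (11, 16), (13, 10), (14, 18)])
v15: WRITE b=18  (b history now [(2, 4), (3, 14), (4, 2), (6, 25), (15, 18)])
v16: WRITE c=31  (c history now [(1, 7), (8, 31), (10, 9), (12, 23), (16, 31)])
READ b @v4: history=[(2, 4), (3, 14), (4, 2), (6, 25), (15, 18)] -> pick v4 -> 2
v17: WRITE b=4  (b history now [(2, 4), (3, 14), (4, 2), (6, 25), (15, 18), (17, 4)])
v18: WRITE a=28  (a history now [(5, 16), (7, 7), (9, 9), (11, 16), (13, 10), (14, 18), (18, 28)])
v19: WRITE c=12  (c history now [(1, 7), (8, 31), (10, 9), (12, 23), (16, 31), (19, 12)])
v20: WRITE c=25  (c history now [(1, 7), (8, 31), (10, 9), (12, 23), (16, 31), (19, 12), (20, 25)])
READ a @v1: history=[(5, 16), (7, 7), (9, 9), (11, 16), (13, 10), (14, 18), (18, 28)] -> no version <= 1 -> NONE
v21: WRITE a=20  (a history now [(5, 16), (7, 7), (9, 9), (11, 16), (13, 10), (14, 18), (18, 28), (21, 20)])
READ b @v6: history=[(2, 4), (3, 14), (4, 2), (6, 25), (15, 18), (17, 4)] -> pick v6 -> 25
READ b @v16: history=[(2, 4), (3, 14), (4, 2), (6, 25), (15, 18), (17, 4)] -> pick v15 -> 18
v22: WRITE c=28  (c history now [(1, 7), (8, 31), (10, 9), (12, 23), (16, 31), (19, 12), (20, 25), (22, 28)])
v23: WRITE b=3  (b history now [(2, 4), (3, 14), (4, 2), (6, 25), (15, 18), (17, 4), (23, 3)])
READ c @v7: history=[(1, 7), (8, 31), (10, 9), (12, 23), (16, 31), (19, 12), (20, 25), (22, 28)] -> pick v1 -> 7
READ a @v21: history=[(5, 16), (7, 7), (9, 9), (11, 16), (13, 10), (14, 18), (18, 28), (21, 20)] -> pick v21 -> 20
Read results in order: ['4', '7', '7', 'NONE', '7', 'NONE', '2', 'NONE', '25', '18', '7', '20']
NONE count = 3

Answer: 3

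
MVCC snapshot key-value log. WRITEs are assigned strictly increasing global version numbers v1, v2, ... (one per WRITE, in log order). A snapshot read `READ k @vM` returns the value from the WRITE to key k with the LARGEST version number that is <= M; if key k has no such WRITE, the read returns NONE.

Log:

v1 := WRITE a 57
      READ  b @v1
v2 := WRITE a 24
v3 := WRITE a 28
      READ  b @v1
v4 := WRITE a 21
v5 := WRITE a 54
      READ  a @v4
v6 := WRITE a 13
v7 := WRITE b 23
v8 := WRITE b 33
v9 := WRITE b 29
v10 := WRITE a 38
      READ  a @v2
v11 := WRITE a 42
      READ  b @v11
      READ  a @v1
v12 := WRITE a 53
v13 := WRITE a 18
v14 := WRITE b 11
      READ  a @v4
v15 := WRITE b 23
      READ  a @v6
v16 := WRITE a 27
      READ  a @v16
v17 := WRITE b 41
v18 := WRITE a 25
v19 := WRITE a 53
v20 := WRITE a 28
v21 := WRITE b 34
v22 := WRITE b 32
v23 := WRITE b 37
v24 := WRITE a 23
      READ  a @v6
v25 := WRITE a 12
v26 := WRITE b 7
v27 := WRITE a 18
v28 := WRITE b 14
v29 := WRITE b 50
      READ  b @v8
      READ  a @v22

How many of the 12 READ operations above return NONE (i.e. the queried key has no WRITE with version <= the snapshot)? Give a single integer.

Answer: 2

Derivation:
v1: WRITE a=57  (a history now [(1, 57)])
READ b @v1: history=[] -> no version <= 1 -> NONE
v2: WRITE a=24  (a history now [(1, 57), (2, 24)])
v3: WRITE a=28  (a history now [(1, 57), (2, 24), (3, 28)])
READ b @v1: history=[] -> no version <= 1 -> NONE
v4: WRITE a=21  (a history now [(1, 57), (2, 24), (3, 28), (4, 21)])
v5: WRITE a=54  (a history now [(1, 57), (2, 24), (3, 28), (4, 21), (5, 54)])
READ a @v4: history=[(1, 57), (2, 24), (3, 28), (4, 21), (5, 54)] -> pick v4 -> 21
v6: WRITE a=13  (a history now [(1, 57), (2, 24), (3, 28), (4, 21), (5, 54), (6, 13)])
v7: WRITE b=23  (b history now [(7, 23)])
v8: WRITE b=33  (b history now [(7, 23), (8, 33)])
v9: WRITE b=29  (b history now [(7, 23), (8, 33), (9, 29)])
v10: WRITE a=38  (a history now [(1, 57), (2, 24), (3, 28), (4, 21), (5, 54), (6, 13), (10, 38)])
READ a @v2: history=[(1, 57), (2, 24), (3, 28), (4, 21), (5, 54), (6, 13), (10, 38)] -> pick v2 -> 24
v11: WRITE a=42  (a history now [(1, 57), (2, 24), (3, 28), (4, 21), (5, 54), (6, 13), (10, 38), (11, 42)])
READ b @v11: history=[(7, 23), (8, 33), (9, 29)] -> pick v9 -> 29
READ a @v1: history=[(1, 57), (2, 24), (3, 28), (4, 21), (5, 54), (6, 13), (10, 38), (11, 42)] -> pick v1 -> 57
v12: WRITE a=53  (a history now [(1, 57), (2, 24), (3, 28), (4, 21), (5, 54), (6, 13), (10, 38), (11, 42), (12, 53)])
v13: WRITE a=18  (a history now [(1, 57), (2, 24), (3, 28), (4, 21), (5, 54), (6, 13), (10, 38), (11, 42), (12, 53), (13, 18)])
v14: WRITE b=11  (b history now [(7, 23), (8, 33), (9, 29), (14, 11)])
READ a @v4: history=[(1, 57), (2, 24), (3, 28), (4, 21), (5, 54), (6, 13), (10, 38), (11, 42), (12, 53), (13, 18)] -> pick v4 -> 21
v15: WRITE b=23  (b history now [(7, 23), (8, 33), (9, 29), (14, 11), (15, 23)])
READ a @v6: history=[(1, 57), (2, 24), (3, 28), (4, 21), (5, 54), (6, 13), (10, 38), (11, 42), (12, 53), (13, 18)] -> pick v6 -> 13
v16: WRITE a=27  (a history now [(1, 57), (2, 24), (3, 28), (4, 21), (5, 54), (6, 13), (10, 38), (11, 42), (12, 53), (13, 18), (16, 27)])
READ a @v16: history=[(1, 57), (2, 24), (3, 28), (4, 21), (5, 54), (6, 13), (10, 38), (11, 42), (12, 53), (13, 18), (16, 27)] -> pick v16 -> 27
v17: WRITE b=41  (b history now [(7, 23), (8, 33), (9, 29), (14, 11), (15, 23), (17, 41)])
v18: WRITE a=25  (a history now [(1, 57), (2, 24), (3, 28), (4, 21), (5, 54), (6, 13), (10, 38), (11, 42), (12, 53), (13, 18), (16, 27), (18, 25)])
v19: WRITE a=53  (a history now [(1, 57), (2, 24), (3, 28), (4, 21), (5, 54), (6, 13), (10, 38), (11, 42), (12, 53), (13, 18), (16, 27), (18, 25), (19, 53)])
v20: WRITE a=28  (a history now [(1, 57), (2, 24), (3, 28), (4, 21), (5, 54), (6, 13), (10, 38), (11, 42), (12, 53), (13, 18), (16, 27), (18, 25), (19, 53), (20, 28)])
v21: WRITE b=34  (b history now [(7, 23), (8, 33), (9, 29), (14, 11), (15, 23), (17, 41), (21, 34)])
v22: WRITE b=32  (b history now [(7, 23), (8, 33), (9, 29), (14, 11), (15, 23), (17, 41), (21, 34), (22, 32)])
v23: WRITE b=37  (b history now [(7, 23), (8, 33), (9, 29), (14, 11), (15, 23), (17, 41), (21, 34), (22, 32), (23, 37)])
v24: WRITE a=23  (a history now [(1, 57), (2, 24), (3, 28), (4, 21), (5, 54), (6, 13), (10, 38), (11, 42), (12, 53), (13, 18), (16, 27), (18, 25), (19, 53), (20, 28), (24, 23)])
READ a @v6: history=[(1, 57), (2, 24), (3, 28), (4, 21), (5, 54), (6, 13), (10, 38), (11, 42), (12, 53), (13, 18), (16, 27), (18, 25), (19, 53), (20, 28), (24, 23)] -> pick v6 -> 13
v25: WRITE a=12  (a history now [(1, 57), (2, 24), (3, 28), (4, 21), (5, 54), (6, 13), (10, 38), (11, 42), (12, 53), (13, 18), (16, 27), (18, 25), (19, 53), (20, 28), (24, 23), (25, 12)])
v26: WRITE b=7  (b history now [(7, 23), (8, 33), (9, 29), (14, 11), (15, 23), (17, 41), (21, 34), (22, 32), (23, 37), (26, 7)])
v27: WRITE a=18  (a history now [(1, 57), (2, 24), (3, 28), (4, 21), (5, 54), (6, 13), (10, 38), (11, 42), (12, 53), (13, 18), (16, 27), (18, 25), (19, 53), (20, 28), (24, 23), (25, 12), (27, 18)])
v28: WRITE b=14  (b history now [(7, 23), (8, 33), (9, 29), (14, 11), (15, 23), (17, 41), (21, 34), (22, 32), (23, 37), (26, 7), (28, 14)])
v29: WRITE b=50  (b history now [(7, 23), (8, 33), (9, 29), (14, 11), (15, 23), (17, 41), (21, 34), (22, 32), (23, 37), (26, 7), (28, 14), (29, 50)])
READ b @v8: history=[(7, 23), (8, 33), (9, 29), (14, 11), (15, 23), (17, 41), (21, 34), (22, 32), (23, 37), (26, 7), (28, 14), (29, 50)] -> pick v8 -> 33
READ a @v22: history=[(1, 57), (2, 24), (3, 28), (4, 21), (5, 54), (6, 13), (10, 38), (11, 42), (12, 53), (13, 18), (16, 27), (18, 25), (19, 53), (20, 28), (24, 23), (25, 12), (27, 18)] -> pick v20 -> 28
Read results in order: ['NONE', 'NONE', '21', '24', '29', '57', '21', '13', '27', '13', '33', '28']
NONE count = 2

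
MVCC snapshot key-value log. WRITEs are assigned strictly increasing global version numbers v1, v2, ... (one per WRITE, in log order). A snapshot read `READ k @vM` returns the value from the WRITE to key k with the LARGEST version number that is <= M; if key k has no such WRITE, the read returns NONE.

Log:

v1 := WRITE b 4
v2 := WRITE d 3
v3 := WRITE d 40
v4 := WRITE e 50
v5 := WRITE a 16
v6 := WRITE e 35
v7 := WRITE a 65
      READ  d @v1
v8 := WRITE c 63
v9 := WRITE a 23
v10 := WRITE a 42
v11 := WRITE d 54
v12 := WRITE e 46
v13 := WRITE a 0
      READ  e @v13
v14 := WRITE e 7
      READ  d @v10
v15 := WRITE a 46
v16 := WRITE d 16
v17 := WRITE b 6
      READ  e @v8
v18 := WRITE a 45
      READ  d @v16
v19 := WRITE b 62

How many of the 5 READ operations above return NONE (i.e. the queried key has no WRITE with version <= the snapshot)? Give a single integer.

v1: WRITE b=4  (b history now [(1, 4)])
v2: WRITE d=3  (d history now [(2, 3)])
v3: WRITE d=40  (d history now [(2, 3), (3, 40)])
v4: WRITE e=50  (e history now [(4, 50)])
v5: WRITE a=16  (a history now [(5, 16)])
v6: WRITE e=35  (e history now [(4, 50), (6, 35)])
v7: WRITE a=65  (a history now [(5, 16), (7, 65)])
READ d @v1: history=[(2, 3), (3, 40)] -> no version <= 1 -> NONE
v8: WRITE c=63  (c history now [(8, 63)])
v9: WRITE a=23  (a history now [(5, 16), (7, 65), (9, 23)])
v10: WRITE a=42  (a history now [(5, 16), (7, 65), (9, 23), (10, 42)])
v11: WRITE d=54  (d history now [(2, 3), (3, 40), (11, 54)])
v12: WRITE e=46  (e history now [(4, 50), (6, 35), (12, 46)])
v13: WRITE a=0  (a history now [(5, 16), (7, 65), (9, 23), (10, 42), (13, 0)])
READ e @v13: history=[(4, 50), (6, 35), (12, 46)] -> pick v12 -> 46
v14: WRITE e=7  (e history now [(4, 50), (6, 35), (12, 46), (14, 7)])
READ d @v10: history=[(2, 3), (3, 40), (11, 54)] -> pick v3 -> 40
v15: WRITE a=46  (a history now [(5, 16), (7, 65), (9, 23), (10, 42), (13, 0), (15, 46)])
v16: WRITE d=16  (d history now [(2, 3), (3, 40), (11, 54), (16, 16)])
v17: WRITE b=6  (b history now [(1, 4), (17, 6)])
READ e @v8: history=[(4, 50), (6, 35), (12, 46), (14, 7)] -> pick v6 -> 35
v18: WRITE a=45  (a history now [(5, 16), (7, 65), (9, 23), (10, 42), (13, 0), (15, 46), (18, 45)])
READ d @v16: history=[(2, 3), (3, 40), (11, 54), (16, 16)] -> pick v16 -> 16
v19: WRITE b=62  (b history now [(1, 4), (17, 6), (19, 62)])
Read results in order: ['NONE', '46', '40', '35', '16']
NONE count = 1

Answer: 1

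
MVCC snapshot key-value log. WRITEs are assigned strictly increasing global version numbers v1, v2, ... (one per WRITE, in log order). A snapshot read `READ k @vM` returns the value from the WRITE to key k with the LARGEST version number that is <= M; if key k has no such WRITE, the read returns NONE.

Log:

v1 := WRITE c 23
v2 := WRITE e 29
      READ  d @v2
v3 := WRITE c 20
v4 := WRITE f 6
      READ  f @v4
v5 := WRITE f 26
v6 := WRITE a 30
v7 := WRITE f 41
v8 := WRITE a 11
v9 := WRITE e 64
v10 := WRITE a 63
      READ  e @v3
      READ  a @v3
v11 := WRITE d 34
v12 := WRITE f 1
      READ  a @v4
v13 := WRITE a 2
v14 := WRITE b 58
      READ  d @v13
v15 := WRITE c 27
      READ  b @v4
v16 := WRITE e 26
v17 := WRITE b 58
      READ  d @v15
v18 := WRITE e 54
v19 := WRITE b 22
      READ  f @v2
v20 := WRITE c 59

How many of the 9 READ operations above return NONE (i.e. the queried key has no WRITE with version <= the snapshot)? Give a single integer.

Answer: 5

Derivation:
v1: WRITE c=23  (c history now [(1, 23)])
v2: WRITE e=29  (e history now [(2, 29)])
READ d @v2: history=[] -> no version <= 2 -> NONE
v3: WRITE c=20  (c history now [(1, 23), (3, 20)])
v4: WRITE f=6  (f history now [(4, 6)])
READ f @v4: history=[(4, 6)] -> pick v4 -> 6
v5: WRITE f=26  (f history now [(4, 6), (5, 26)])
v6: WRITE a=30  (a history now [(6, 30)])
v7: WRITE f=41  (f history now [(4, 6), (5, 26), (7, 41)])
v8: WRITE a=11  (a history now [(6, 30), (8, 11)])
v9: WRITE e=64  (e history now [(2, 29), (9, 64)])
v10: WRITE a=63  (a history now [(6, 30), (8, 11), (10, 63)])
READ e @v3: history=[(2, 29), (9, 64)] -> pick v2 -> 29
READ a @v3: history=[(6, 30), (8, 11), (10, 63)] -> no version <= 3 -> NONE
v11: WRITE d=34  (d history now [(11, 34)])
v12: WRITE f=1  (f history now [(4, 6), (5, 26), (7, 41), (12, 1)])
READ a @v4: history=[(6, 30), (8, 11), (10, 63)] -> no version <= 4 -> NONE
v13: WRITE a=2  (a history now [(6, 30), (8, 11), (10, 63), (13, 2)])
v14: WRITE b=58  (b history now [(14, 58)])
READ d @v13: history=[(11, 34)] -> pick v11 -> 34
v15: WRITE c=27  (c history now [(1, 23), (3, 20), (15, 27)])
READ b @v4: history=[(14, 58)] -> no version <= 4 -> NONE
v16: WRITE e=26  (e history now [(2, 29), (9, 64), (16, 26)])
v17: WRITE b=58  (b history now [(14, 58), (17, 58)])
READ d @v15: history=[(11, 34)] -> pick v11 -> 34
v18: WRITE e=54  (e history now [(2, 29), (9, 64), (16, 26), (18, 54)])
v19: WRITE b=22  (b history now [(14, 58), (17, 58), (19, 22)])
READ f @v2: history=[(4, 6), (5, 26), (7, 41), (12, 1)] -> no version <= 2 -> NONE
v20: WRITE c=59  (c history now [(1, 23), (3, 20), (15, 27), (20, 59)])
Read results in order: ['NONE', '6', '29', 'NONE', 'NONE', '34', 'NONE', '34', 'NONE']
NONE count = 5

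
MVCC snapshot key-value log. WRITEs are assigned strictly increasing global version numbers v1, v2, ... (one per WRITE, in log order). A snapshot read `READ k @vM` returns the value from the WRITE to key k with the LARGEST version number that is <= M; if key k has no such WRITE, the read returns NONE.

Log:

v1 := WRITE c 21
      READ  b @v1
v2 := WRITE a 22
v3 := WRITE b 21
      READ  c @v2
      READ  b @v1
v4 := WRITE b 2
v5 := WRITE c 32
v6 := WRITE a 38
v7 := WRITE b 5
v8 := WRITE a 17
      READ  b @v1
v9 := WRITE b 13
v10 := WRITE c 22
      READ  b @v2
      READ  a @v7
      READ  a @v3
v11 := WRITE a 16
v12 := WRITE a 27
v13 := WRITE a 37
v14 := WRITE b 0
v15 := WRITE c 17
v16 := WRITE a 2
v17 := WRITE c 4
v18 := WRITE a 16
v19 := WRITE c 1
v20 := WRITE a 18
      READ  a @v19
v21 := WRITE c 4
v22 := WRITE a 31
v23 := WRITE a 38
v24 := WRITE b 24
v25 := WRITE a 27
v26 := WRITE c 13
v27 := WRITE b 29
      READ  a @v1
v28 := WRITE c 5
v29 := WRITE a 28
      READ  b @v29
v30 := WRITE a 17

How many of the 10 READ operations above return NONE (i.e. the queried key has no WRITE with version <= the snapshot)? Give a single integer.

v1: WRITE c=21  (c history now [(1, 21)])
READ b @v1: history=[] -> no version <= 1 -> NONE
v2: WRITE a=22  (a history now [(2, 22)])
v3: WRITE b=21  (b history now [(3, 21)])
READ c @v2: history=[(1, 21)] -> pick v1 -> 21
READ b @v1: history=[(3, 21)] -> no version <= 1 -> NONE
v4: WRITE b=2  (b history now [(3, 21), (4, 2)])
v5: WRITE c=32  (c history now [(1, 21), (5, 32)])
v6: WRITE a=38  (a history now [(2, 22), (6, 38)])
v7: WRITE b=5  (b history now [(3, 21), (4, 2), (7, 5)])
v8: WRITE a=17  (a history now [(2, 22), (6, 38), (8, 17)])
READ b @v1: history=[(3, 21), (4, 2), (7, 5)] -> no version <= 1 -> NONE
v9: WRITE b=13  (b history now [(3, 21), (4, 2), (7, 5), (9, 13)])
v10: WRITE c=22  (c history now [(1, 21), (5, 32), (10, 22)])
READ b @v2: history=[(3, 21), (4, 2), (7, 5), (9, 13)] -> no version <= 2 -> NONE
READ a @v7: history=[(2, 22), (6, 38), (8, 17)] -> pick v6 -> 38
READ a @v3: history=[(2, 22), (6, 38), (8, 17)] -> pick v2 -> 22
v11: WRITE a=16  (a history now [(2, 22), (6, 38), (8, 17), (11, 16)])
v12: WRITE a=27  (a history now [(2, 22), (6, 38), (8, 17), (11, 16), (12, 27)])
v13: WRITE a=37  (a history now [(2, 22), (6, 38), (8, 17), (11, 16), (12, 27), (13, 37)])
v14: WRITE b=0  (b history now [(3, 21), (4, 2), (7, 5), (9, 13), (14, 0)])
v15: WRITE c=17  (c history now [(1, 21), (5, 32), (10, 22), (15, 17)])
v16: WRITE a=2  (a history now [(2, 22), (6, 38), (8, 17), (11, 16), (12, 27), (13, 37), (16, 2)])
v17: WRITE c=4  (c history now [(1, 21), (5, 32), (10, 22), (15, 17), (17, 4)])
v18: WRITE a=16  (a history now [(2, 22), (6, 38), (8, 17), (11, 16), (12, 27), (13, 37), (16, 2), (18, 16)])
v19: WRITE c=1  (c history now [(1, 21), (5, 32), (10, 22), (15, 17), (17, 4), (19, 1)])
v20: WRITE a=18  (a history now [(2, 22), (6, 38), (8, 17), (11, 16), (12, 27), (13, 37), (16, 2), (18, 16), (20, 18)])
READ a @v19: history=[(2, 22), (6, 38), (8, 17), (11, 16), (12, 27), (13, 37), (16, 2), (18, 16), (20, 18)] -> pick v18 -> 16
v21: WRITE c=4  (c history now [(1, 21), (5, 32), (10, 22), (15, 17), (17, 4), (19, 1), (21, 4)])
v22: WRITE a=31  (a history now [(2, 22), (6, 38), (8, 17), (11, 16), (12, 27), (13, 37), (16, 2), (18, 16), (20, 18), (22, 31)])
v23: WRITE a=38  (a history now [(2, 22), (6, 38), (8, 17), (11, 16), (12, 27), (13, 37), (16, 2), (18, 16), (20, 18), (22, 31), (23, 38)])
v24: WRITE b=24  (b history now [(3, 21), (4, 2), (7, 5), (9, 13), (14, 0), (24, 24)])
v25: WRITE a=27  (a history now [(2, 22), (6, 38), (8, 17), (11, 16), (12, 27), (13, 37), (16, 2), (18, 16), (20, 18), (22, 31), (23, 38), (25, 27)])
v26: WRITE c=13  (c history now [(1, 21), (5, 32), (10, 22), (15, 17), (17, 4), (19, 1), (21, 4), (26, 13)])
v27: WRITE b=29  (b history now [(3, 21), (4, 2), (7, 5), (9, 13), (14, 0), (24, 24), (27, 29)])
READ a @v1: history=[(2, 22), (6, 38), (8, 17), (11, 16), (12, 27), (13, 37), (16, 2), (18, 16), (20, 18), (22, 31), (23, 38), (25, 27)] -> no version <= 1 -> NONE
v28: WRITE c=5  (c history now [(1, 21), (5, 32), (10, 22), (15, 17), (17, 4), (19, 1), (21, 4), (26, 13), (28, 5)])
v29: WRITE a=28  (a history now [(2, 22), (6, 38), (8, 17), (11, 16), (12, 27), (13, 37), (16, 2), (18, 16), (20, 18), (22, 31), (23, 38), (25, 27), (29, 28)])
READ b @v29: history=[(3, 21), (4, 2), (7, 5), (9, 13), (14, 0), (24, 24), (27, 29)] -> pick v27 -> 29
v30: WRITE a=17  (a history now [(2, 22), (6, 38), (8, 17), (11, 16), (12, 27), (13, 37), (16, 2), (18, 16), (20, 18), (22, 31), (23, 38), (25, 27), (29, 28), (30, 17)])
Read results in order: ['NONE', '21', 'NONE', 'NONE', 'NONE', '38', '22', '16', 'NONE', '29']
NONE count = 5

Answer: 5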